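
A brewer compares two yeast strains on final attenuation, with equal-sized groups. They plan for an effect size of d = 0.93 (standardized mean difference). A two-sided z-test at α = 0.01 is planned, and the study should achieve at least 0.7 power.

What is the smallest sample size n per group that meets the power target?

n = 23 per group

Set Φ(δ − 2.576) = 0.7; then δ − 2.576 = Φ⁻¹(0.7) = 0.524, giving δ = 3.100.
(The Φ(−δ − z_{α/2}) term is vanishingly small for δ > 0 and is dropped in the standard sample-size formula.)
δ = d·√(n/2) ⇒ n = 2(δ/d)² = 2 × (3.100 / 0.93)² = 22.23.
Rounding up, n = 23 per group.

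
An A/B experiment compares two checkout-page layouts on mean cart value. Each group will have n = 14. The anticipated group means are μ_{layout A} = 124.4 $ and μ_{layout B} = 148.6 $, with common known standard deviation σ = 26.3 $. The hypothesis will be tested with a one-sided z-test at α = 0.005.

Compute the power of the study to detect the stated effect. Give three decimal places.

Power ≈ 0.444

Standardized effect: d = |μ_{layout A} − μ_{layout B}| / σ = |124.4 − 148.6| / 26.3 = 0.9202
Noncentrality parameter: δ = d·√(n/2) = 0.9202 × √(14/2) = 2.4345
One-sided α = 0.005 → critical value z_{0.005} = 2.576.
Power = P(Z > 2.576 − δ) = Φ(-0.141) = 0.4438.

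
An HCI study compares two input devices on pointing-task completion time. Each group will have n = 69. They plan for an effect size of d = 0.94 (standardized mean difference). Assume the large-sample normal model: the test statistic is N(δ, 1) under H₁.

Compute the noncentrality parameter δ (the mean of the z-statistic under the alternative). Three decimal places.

The noncentrality parameter scales effect size by the design's sample-size factor: δ = d·√(n/2) = 0.94 × √(69/2) = 5.5212

δ ≈ 5.521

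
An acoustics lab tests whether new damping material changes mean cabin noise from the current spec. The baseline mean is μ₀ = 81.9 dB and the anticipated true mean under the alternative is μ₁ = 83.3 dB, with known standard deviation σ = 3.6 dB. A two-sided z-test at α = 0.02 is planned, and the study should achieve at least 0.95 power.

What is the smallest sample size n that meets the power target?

Standardized effect: d = |μ₁ − μ₀| / σ = |83.3 − 81.9| / 3.6 = 0.3889
For power 0.95 need Φ(δ − z_{0.01}) = 0.95, so δ = z_{0.01} + z_{0.05} = 2.326 + 1.645 = 3.971.
(The Φ(−δ − z_{α/2}) term is vanishingly small for δ > 0 and is dropped in the standard sample-size formula.)
δ = d·√n ⇒ n = (δ/d)² = (3.971 / 0.3889)² = 104.28.
Round up to the next whole unit.

n = 105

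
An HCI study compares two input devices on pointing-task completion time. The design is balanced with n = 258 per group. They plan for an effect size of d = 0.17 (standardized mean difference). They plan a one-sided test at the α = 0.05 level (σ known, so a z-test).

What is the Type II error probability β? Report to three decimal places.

Noncentrality parameter: δ = d·√(n/2) = 0.17 × √(258/2) = 1.9308
Critical value for a one-sided test at α = 0.05: z_α = 1.645.
Power = P(Z > 1.645 − δ) = Φ(0.286) = 0.6126.
Type II error: β = 1 − power = 1 − 0.6126 = 0.3874.

β ≈ 0.387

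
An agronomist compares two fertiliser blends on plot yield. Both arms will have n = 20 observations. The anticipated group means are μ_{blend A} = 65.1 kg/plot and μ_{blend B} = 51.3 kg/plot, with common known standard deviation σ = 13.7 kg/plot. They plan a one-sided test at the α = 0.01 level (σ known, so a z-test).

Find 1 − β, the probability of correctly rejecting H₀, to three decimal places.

Power ≈ 0.805

Standardized effect: d = |μ_{blend A} − μ_{blend B}| / σ = |65.1 − 51.3| / 13.7 = 1.0073
Noncentrality parameter: δ = d·√(n/2) = 1.0073 × √(20/2) = 3.1854
Critical value for a one-sided test at α = 0.01: z_α = 2.326.
Power = P(Z > 2.326 − δ) = Φ(0.859) = 0.8048.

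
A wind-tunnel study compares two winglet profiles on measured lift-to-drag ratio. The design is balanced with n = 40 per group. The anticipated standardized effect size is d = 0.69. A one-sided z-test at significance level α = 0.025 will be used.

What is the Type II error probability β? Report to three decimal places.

β ≈ 0.130

Noncentrality parameter: δ = d·√(n/2) = 0.69 × √(40/2) = 3.0858
Critical value for a one-sided test at α = 0.025: z_α = 1.960.
Power = P(Z > 1.960 − δ) = Φ(1.126) = 0.8699.
Type II error: β = 1 − power = 1 − 0.8699 = 0.1301.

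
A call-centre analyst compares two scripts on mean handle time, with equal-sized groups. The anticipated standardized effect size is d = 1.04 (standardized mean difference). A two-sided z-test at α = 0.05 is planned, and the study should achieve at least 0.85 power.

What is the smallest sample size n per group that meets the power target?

n = 17 per group

For power 0.85 need Φ(δ − z_{0.025}) = 0.85, so δ = z_{0.025} + z_{0.15} = 1.960 + 1.036 = 2.996.
(The Φ(−δ − z_{α/2}) term is vanishingly small for δ > 0 and is dropped in the standard sample-size formula.)
δ = d·√(n/2) ⇒ n = 2(δ/d)² = 2 × (2.996 / 1.04)² = 16.60.
Rounding up, n = 17 per group.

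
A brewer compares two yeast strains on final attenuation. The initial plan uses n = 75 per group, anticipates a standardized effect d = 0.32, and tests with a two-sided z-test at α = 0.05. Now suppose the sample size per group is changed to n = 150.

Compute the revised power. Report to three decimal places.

Power ≈ 0.791

With n = 150 per group: δ = d·√(n/2) = 0.32 × √(150/2) = 2.7713. Critical value z_{0.025} = 1.960.
Revised power = Φ(δ − 1.960) + Φ(−δ − 1.960) = Φ(0.811) + Φ(-4.731) = 0.7914 + 0.0000 = 0.7914.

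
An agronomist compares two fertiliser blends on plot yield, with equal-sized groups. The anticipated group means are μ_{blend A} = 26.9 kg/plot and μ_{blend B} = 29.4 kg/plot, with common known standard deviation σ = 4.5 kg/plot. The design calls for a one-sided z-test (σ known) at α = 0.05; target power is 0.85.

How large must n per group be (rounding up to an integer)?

Standardized effect: d = |μ_{blend A} − μ_{blend B}| / σ = |26.9 − 29.4| / 4.5 = 0.5556
Set Φ(δ − 1.645) = 0.85; then δ − 1.645 = Φ⁻¹(0.85) = 1.036, giving δ = 2.681.
δ = d·√(n/2) ⇒ n = 2(δ/d)² = 2 × (2.681 / 0.5556)² = 46.59.
Rounding up, n = 47 per group.

n = 47 per group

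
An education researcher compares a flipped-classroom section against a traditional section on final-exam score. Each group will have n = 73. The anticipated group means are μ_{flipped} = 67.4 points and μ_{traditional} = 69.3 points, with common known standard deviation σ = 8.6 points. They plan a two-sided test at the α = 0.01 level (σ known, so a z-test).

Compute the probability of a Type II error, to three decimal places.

Standardized effect: d = |μ_{flipped} − μ_{traditional}| / σ = |67.4 − 69.3| / 8.6 = 0.2209
Noncentrality parameter: δ = d·√(n/2) = 0.2209 × √(73/2) = 1.3348
Critical value for a two-sided test at α = 0.01: z_{α/2} = 2.576.
Power = Φ(δ − 2.576) + Φ(−δ − 2.576) = Φ(-1.241) + Φ(-3.911) = 0.1073 + 0.0000 = 0.1073.
Type II error: β = 1 − power = 1 − 0.1073 = 0.8927.

β ≈ 0.893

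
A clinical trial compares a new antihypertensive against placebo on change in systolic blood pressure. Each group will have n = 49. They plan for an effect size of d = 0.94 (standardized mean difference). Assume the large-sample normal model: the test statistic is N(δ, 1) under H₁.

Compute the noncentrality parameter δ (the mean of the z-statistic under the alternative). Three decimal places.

δ ≈ 4.653

The noncentrality parameter scales effect size by the design's sample-size factor: δ = d·√(n/2) = 0.94 × √(49/2) = 4.6528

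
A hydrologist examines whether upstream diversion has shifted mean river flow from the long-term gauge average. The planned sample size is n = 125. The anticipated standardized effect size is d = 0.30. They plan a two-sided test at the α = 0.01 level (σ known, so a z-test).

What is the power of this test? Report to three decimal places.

Noncentrality parameter: δ = d·√n = 0.30 × √125 = 3.3541
Two-sided α = 0.01 → critical value z_{0.005} = 2.576.
Power = Φ(δ − 2.576) + Φ(−δ − 2.576) = Φ(0.778) + Φ(-5.930) = 0.7818 + 0.0000 = 0.7818.

Power ≈ 0.782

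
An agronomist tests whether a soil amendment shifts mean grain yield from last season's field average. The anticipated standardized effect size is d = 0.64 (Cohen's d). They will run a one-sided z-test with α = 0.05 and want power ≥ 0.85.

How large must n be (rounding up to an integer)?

For power 0.85 need Φ(δ − z_{0.05}) = 0.85, so δ = z_{0.05} + z_{0.15} = 1.645 + 1.036 = 2.681.
δ = d·√n ⇒ n = (δ/d)² = (2.681 / 0.64)² = 17.55.
Round up to the next whole unit.

n = 18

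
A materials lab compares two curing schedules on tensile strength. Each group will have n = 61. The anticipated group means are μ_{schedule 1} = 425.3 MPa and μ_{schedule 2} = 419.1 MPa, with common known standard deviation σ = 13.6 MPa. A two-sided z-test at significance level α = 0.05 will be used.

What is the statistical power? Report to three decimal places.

Power ≈ 0.711

Standardized effect: d = |μ_{schedule 1} − μ_{schedule 2}| / σ = |425.3 − 419.1| / 13.6 = 0.4559
Noncentrality parameter: δ = d·√(n/2) = 0.4559 × √(61/2) = 2.5177
Two-sided α = 0.05 → critical value z_{0.025} = 1.960.
Power = Φ(δ − 1.960) + Φ(−δ − 1.960) = Φ(0.558) + Φ(-4.478) = 0.7115 + 0.0000 = 0.7115.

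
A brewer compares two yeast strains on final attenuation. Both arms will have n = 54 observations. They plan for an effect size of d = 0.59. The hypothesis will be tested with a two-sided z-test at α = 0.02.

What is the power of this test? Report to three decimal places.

Power ≈ 0.770

Noncentrality parameter: δ = d·√(n/2) = 0.59 × √(54/2) = 3.0657
Critical value for a two-sided test at α = 0.02: z_{α/2} = 2.326.
Power = Φ(δ − 2.326) + Φ(−δ − 2.326) = Φ(0.739) + Φ(-5.392) = 0.7702 + 0.0000 = 0.7702.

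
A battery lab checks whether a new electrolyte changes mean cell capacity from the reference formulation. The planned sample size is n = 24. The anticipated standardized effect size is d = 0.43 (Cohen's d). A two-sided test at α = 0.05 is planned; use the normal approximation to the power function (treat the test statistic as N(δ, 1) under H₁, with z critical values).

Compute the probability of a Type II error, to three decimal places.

Noncentrality parameter: δ = d·√n = 0.43 × √24 = 2.1066
Two-sided α = 0.05 → critical value z_{0.025} = 1.960.
Power = Φ(δ − 1.960) + Φ(−δ − 1.960) = Φ(0.147) + Φ(-4.067) = 0.5583 + 0.0000 = 0.5583.
Type II error: β = 1 − power = 1 − 0.5583 = 0.4417.

β ≈ 0.442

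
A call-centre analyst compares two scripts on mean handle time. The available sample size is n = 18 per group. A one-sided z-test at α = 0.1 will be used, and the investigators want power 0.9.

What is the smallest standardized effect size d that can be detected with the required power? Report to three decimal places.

Required noncentrality: δ = z_{0.1} + z_{0.10} = 1.282 + 1.282 = 2.563.
δ = d·√(n/2) ⇒ d = δ/√(n/2) = 2.563/√(18/2) = 0.8544.

d ≈ 0.854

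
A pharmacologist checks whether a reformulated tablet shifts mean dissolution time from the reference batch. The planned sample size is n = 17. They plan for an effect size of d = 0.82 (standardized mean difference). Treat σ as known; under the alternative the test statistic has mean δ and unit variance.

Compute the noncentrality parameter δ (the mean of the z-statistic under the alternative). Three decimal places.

δ = d·√n = 0.82 × √17 = 3.3809

δ ≈ 3.381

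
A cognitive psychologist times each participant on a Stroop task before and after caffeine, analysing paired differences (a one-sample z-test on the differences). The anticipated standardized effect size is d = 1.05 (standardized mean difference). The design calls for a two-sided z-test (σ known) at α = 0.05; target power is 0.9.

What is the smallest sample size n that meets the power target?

Set Φ(δ − 1.960) = 0.9; then δ − 1.960 = Φ⁻¹(0.9) = 1.282, giving δ = 3.242.
(For δ > 0 the lower-tail rejection region contributes negligibly to power, so the one-term inversion is standard.)
δ = d·√n ⇒ n = (δ/d)² = (3.242 / 1.05)² = 9.53.
Rounding up, n = 10.

n = 10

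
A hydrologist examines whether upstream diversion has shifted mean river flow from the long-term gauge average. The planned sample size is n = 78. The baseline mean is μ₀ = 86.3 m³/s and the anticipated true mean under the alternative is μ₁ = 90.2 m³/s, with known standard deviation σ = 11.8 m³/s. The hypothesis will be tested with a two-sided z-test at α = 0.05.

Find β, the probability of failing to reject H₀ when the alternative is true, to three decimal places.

Standardized effect: d = |μ₁ − μ₀| / σ = |90.2 − 86.3| / 11.8 = 0.3305
Noncentrality parameter: λ = d·√n = 0.3305 × √78 = 2.9190
Two-sided α = 0.05 → critical value z_{0.025} = 1.960.
Power = Φ(λ − 1.960) + Φ(−λ − 1.960) = Φ(0.959) + Φ(-4.879) = 0.8312 + 0.0000 = 0.8312.
Type II error: β = 1 − power = 1 − 0.8312 = 0.1688.

β ≈ 0.169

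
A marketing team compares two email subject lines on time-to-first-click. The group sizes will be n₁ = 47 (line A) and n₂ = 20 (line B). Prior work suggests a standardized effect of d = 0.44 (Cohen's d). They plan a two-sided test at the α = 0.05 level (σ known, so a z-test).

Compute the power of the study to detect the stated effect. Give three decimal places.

Power ≈ 0.378

Noncentrality parameter: δ = d / √(1/n₁ + 1/n₂) = 0.44 / √(1/47 + 1/20) = 1.6481
Two-sided α = 0.05 → critical value z_{0.025} = 1.960.
Power = Φ(δ − 1.960) + Φ(−δ − 1.960) = Φ(-0.312) + Φ(-3.608) = 0.3776 + 0.0002 = 0.3777.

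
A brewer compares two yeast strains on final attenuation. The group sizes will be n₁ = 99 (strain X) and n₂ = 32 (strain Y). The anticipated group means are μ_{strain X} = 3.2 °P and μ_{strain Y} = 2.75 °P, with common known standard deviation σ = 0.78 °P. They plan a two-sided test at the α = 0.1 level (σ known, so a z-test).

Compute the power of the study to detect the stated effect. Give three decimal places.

Power ≈ 0.883

Standardized effect: d = |μ_{strain X} − μ_{strain Y}| / σ = |3.2 − 2.75| / 0.78 = 0.5769
Noncentrality parameter: λ = d / √(1/n₁ + 1/n₂) = 0.5769 / √(1/99 + 1/32) = 2.8371
Two-sided α = 0.1 → critical value z_{0.05} = 1.645.
Power = Φ(λ − 1.645) + Φ(−λ − 1.645) = Φ(1.192) + Φ(-4.482) = 0.8834 + 0.0000 = 0.8834.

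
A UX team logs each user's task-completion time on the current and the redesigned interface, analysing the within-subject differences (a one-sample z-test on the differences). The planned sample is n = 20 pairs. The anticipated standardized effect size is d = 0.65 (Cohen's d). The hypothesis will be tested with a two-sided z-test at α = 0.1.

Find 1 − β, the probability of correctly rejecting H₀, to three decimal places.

Power ≈ 0.897

Noncentrality parameter: δ = d·√n = 0.65 × √20 = 2.9069
Two-sided α = 0.1 → critical value z_{0.05} = 1.645.
Power = Φ(δ − 1.645) + Φ(−δ − 1.645) = Φ(1.262) + Φ(-4.552) = 0.8965 + 0.0000 = 0.8965.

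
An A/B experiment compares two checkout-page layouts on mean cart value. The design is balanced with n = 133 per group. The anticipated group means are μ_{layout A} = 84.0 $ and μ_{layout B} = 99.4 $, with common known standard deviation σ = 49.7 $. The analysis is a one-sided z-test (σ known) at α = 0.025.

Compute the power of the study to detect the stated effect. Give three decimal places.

Power ≈ 0.715

Standardized effect: d = |μ_{layout A} − μ_{layout B}| / σ = |84.0 − 99.4| / 49.7 = 0.3099
Noncentrality parameter: δ = d·√(n/2) = 0.3099 × √(133/2) = 2.5268
Critical value for a one-sided test at α = 0.025: z_α = 1.960.
Power = Φ(δ − 1.960) = Φ(0.567) = 0.7146.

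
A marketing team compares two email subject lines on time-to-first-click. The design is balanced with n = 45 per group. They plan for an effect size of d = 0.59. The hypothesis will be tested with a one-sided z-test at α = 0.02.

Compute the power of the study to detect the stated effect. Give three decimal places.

Noncentrality parameter: δ = d·√(n/2) = 0.59 × √(45/2) = 2.7986
Critical value for a one-sided test at α = 0.02: z_α = 2.054.
Power = P(Z > 2.054 − δ) = Φ(0.745) = 0.7718.

Power ≈ 0.772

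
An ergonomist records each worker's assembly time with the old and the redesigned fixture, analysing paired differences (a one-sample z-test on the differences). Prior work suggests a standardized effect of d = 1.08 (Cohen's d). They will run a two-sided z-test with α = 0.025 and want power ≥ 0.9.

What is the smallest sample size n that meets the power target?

n = 11

For power 0.9 need Φ(δ − z_{0.0125}) = 0.9, so δ = z_{0.0125} + z_{0.10} = 2.241 + 1.282 = 3.523.
(The Φ(−δ − z_{α/2}) term is vanishingly small for δ > 0 and is dropped in the standard sample-size formula.)
δ = d·√n ⇒ n = (δ/d)² = (3.523 / 1.08)² = 10.64.
Round up to the next whole unit.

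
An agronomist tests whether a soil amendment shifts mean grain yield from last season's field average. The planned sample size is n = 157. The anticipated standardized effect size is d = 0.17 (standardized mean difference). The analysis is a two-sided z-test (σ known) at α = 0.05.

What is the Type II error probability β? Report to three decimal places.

Noncentrality parameter: λ = d·√n = 0.17 × √157 = 2.1301
Two-sided α = 0.05 → critical value z_{0.025} = 1.960.
Power = Φ(λ − 1.960) + Φ(−λ − 1.960) = Φ(0.170) + Φ(-4.090) = 0.5675 + 0.0000 = 0.5676.
Type II error: β = 1 − power = 1 − 0.5676 = 0.4324.

β ≈ 0.432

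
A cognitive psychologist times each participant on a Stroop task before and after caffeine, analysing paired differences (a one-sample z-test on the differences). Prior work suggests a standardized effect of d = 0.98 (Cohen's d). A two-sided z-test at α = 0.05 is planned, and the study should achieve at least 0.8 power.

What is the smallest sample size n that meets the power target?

Set Φ(δ − 1.960) = 0.8; then δ − 1.960 = Φ⁻¹(0.8) = 0.842, giving δ = 2.802.
(The Φ(−δ − z_{α/2}) term is vanishingly small for δ > 0 and is dropped in the standard sample-size formula.)
δ = d·√n ⇒ n = (δ/d)² = (2.802 / 0.98)² = 8.17.
Round up to the next whole unit.

n = 9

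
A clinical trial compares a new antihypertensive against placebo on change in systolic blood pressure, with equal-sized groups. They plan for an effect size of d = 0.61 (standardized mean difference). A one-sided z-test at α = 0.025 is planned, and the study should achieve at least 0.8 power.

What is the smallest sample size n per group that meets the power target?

For power 0.8 need Φ(δ − z_{0.025}) = 0.8, so δ = z_{0.025} + z_{0.20} = 1.960 + 0.842 = 2.802.
δ = d·√(n/2) ⇒ n = 2(δ/d)² = 2 × (2.802 / 0.61)² = 42.19.
Round up to the next whole unit.

n = 43 per group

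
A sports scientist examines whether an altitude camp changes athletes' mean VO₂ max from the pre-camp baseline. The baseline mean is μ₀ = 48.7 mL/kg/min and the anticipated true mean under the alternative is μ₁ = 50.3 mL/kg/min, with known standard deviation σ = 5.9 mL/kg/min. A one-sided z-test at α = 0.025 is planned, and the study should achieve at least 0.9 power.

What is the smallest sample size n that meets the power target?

n = 143

Standardized effect: d = |μ₁ − μ₀| / σ = |50.3 − 48.7| / 5.9 = 0.2712
Set Φ(δ − 1.960) = 0.9; then δ − 1.960 = Φ⁻¹(0.9) = 1.282, giving δ = 3.242.
δ = d·√n ⇒ n = (δ/d)² = (3.242 / 0.2712)² = 142.88.
Round up to the next whole unit.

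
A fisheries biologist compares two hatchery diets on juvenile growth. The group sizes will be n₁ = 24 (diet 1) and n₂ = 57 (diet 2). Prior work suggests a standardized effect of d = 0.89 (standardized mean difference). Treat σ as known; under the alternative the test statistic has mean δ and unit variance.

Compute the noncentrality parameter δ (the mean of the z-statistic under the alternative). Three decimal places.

The noncentrality parameter scales effect size by the design's sample-size factor: δ = d / √(1/n₁ + 1/n₂) = 0.89 / √(1/24 + 1/57) = 3.6576

δ ≈ 3.658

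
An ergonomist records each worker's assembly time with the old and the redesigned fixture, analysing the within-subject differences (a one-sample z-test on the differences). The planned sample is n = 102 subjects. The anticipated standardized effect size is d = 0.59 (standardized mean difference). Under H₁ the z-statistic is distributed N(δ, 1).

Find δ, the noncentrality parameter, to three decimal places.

δ ≈ 5.959

The noncentrality parameter scales effect size by the design's sample-size factor: δ = d·√n = 0.59 × √102 = 5.9587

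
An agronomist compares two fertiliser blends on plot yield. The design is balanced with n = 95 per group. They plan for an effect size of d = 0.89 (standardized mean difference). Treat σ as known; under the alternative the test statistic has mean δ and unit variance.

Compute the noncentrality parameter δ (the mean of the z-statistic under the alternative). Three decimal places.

The noncentrality parameter scales effect size by the design's sample-size factor: δ = d·√(n/2) = 0.89 × √(95/2) = 6.1339

δ ≈ 6.134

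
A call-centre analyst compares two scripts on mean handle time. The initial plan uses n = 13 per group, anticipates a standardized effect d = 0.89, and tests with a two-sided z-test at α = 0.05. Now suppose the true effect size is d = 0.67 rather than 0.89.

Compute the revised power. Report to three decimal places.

Power ≈ 0.401

With d = 0.67: δ = d·√(n/2) = 0.67 × √(13/2) = 1.7082. Critical value z_{0.025} = 1.960.
Revised power = Φ(δ − 1.960) + Φ(−δ − 1.960) = Φ(-0.252) + Φ(-3.668) = 0.4006 + 0.0001 = 0.4007.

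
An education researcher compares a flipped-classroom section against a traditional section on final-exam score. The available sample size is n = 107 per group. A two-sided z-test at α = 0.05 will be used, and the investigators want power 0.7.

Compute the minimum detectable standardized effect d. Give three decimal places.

d ≈ 0.340

Required noncentrality: δ = z_{0.025} + z_{0.30} = 1.960 + 0.524 = 2.484.
(The second rejection-region term Φ(−δ − z_{α/2}) is negligible and dropped.)
δ = d·√(n/2) ⇒ d = δ/√(n/2) = 2.484/√(107/2) = 0.3397.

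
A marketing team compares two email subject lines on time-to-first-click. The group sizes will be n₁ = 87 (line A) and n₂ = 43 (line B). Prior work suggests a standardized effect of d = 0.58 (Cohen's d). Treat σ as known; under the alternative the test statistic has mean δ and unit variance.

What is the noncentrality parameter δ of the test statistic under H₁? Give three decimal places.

δ = d / √(1/n₁ + 1/n₂) = 0.58 / √(1/87 + 1/43) = 3.1114

δ ≈ 3.111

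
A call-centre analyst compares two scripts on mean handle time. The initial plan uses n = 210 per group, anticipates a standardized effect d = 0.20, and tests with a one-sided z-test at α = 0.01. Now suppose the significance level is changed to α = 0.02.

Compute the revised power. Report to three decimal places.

Power ≈ 0.498

δ = d·√(n/2) = 0.20 × √(210/2) = 2.0494 (unchanged). New critical value: z_{0.02} = 2.054.
Revised power = P(Z > 2.054 − δ) = Φ(-0.004) = 0.4983.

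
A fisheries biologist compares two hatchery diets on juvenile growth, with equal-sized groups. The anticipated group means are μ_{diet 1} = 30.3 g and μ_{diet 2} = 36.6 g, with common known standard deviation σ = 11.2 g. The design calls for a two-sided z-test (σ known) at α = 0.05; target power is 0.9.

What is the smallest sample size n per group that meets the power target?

n = 67 per group

Standardized effect: d = |μ_{diet 1} − μ_{diet 2}| / σ = |30.3 − 36.6| / 11.2 = 0.5625
For power 0.9 need Φ(δ − z_{0.025}) = 0.9, so δ = z_{0.025} + z_{0.10} = 1.960 + 1.282 = 3.242.
(The Φ(−δ − z_{α/2}) term is vanishingly small for δ > 0 and is dropped in the standard sample-size formula.)
δ = d·√(n/2) ⇒ n = 2(δ/d)² = 2 × (3.242 / 0.5625)² = 66.42.
Round up to the next whole unit.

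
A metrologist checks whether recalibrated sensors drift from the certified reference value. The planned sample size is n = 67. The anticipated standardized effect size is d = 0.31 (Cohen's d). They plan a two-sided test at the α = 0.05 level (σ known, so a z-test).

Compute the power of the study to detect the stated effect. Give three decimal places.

Noncentrality parameter: δ = d·√n = 0.31 × √67 = 2.5375
Critical value for a two-sided test at α = 0.05: z_{α/2} = 1.960.
Power = Φ(δ − 1.960) + Φ(−δ − 1.960) = Φ(0.577) + Φ(-4.497) = 0.7182 + 0.0000 = 0.7182.

Power ≈ 0.718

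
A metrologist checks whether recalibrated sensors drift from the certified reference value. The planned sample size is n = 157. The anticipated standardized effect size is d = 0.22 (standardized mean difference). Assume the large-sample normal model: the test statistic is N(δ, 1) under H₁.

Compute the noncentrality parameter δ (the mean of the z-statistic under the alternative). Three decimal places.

δ = d·√n = 0.22 × √157 = 2.7566

δ ≈ 2.757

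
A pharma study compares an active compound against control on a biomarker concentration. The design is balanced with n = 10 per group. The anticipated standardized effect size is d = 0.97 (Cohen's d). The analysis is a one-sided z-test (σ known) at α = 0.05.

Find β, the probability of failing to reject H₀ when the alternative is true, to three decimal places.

β ≈ 0.300

Noncentrality parameter: δ = d·√(n/2) = 0.97 × √(10/2) = 2.1690
One-sided α = 0.05 → critical value z_{0.05} = 1.645.
Power = Φ(δ − 1.645) = Φ(0.524) = 0.6999.
Type II error: β = 1 − power = 1 − 0.6999 = 0.3001.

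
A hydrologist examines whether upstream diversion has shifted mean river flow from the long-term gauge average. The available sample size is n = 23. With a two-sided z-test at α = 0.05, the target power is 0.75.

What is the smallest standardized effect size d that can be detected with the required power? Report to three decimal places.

d ≈ 0.549

Need Φ(δ − 1.960) = 0.75, so δ = 1.960 + 0.674 = 2.634.
(The second rejection-region term Φ(−δ − z_{α/2}) is negligible and dropped.)
δ = d·√n ⇒ d = δ/√n = 2.634/√23 = 0.5493.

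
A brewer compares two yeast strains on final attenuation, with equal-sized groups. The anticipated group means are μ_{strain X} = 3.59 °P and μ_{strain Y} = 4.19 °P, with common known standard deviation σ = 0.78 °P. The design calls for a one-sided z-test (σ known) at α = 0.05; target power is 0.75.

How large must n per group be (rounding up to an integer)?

Standardized effect: d = |μ_{strain X} − μ_{strain Y}| / σ = |3.59 − 4.19| / 0.78 = 0.7692
Set Φ(δ − 1.645) = 0.75; then δ − 1.645 = Φ⁻¹(0.75) = 0.674, giving δ = 2.319.
δ = d·√(n/2) ⇒ n = 2(δ/d)² = 2 × (2.319 / 0.7692)² = 18.18.
Rounding up, n = 19 per group.

n = 19 per group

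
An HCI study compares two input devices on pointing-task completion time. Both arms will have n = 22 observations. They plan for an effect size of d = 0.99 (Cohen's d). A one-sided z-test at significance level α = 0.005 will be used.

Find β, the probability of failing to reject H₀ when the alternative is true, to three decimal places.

Noncentrality parameter: δ = d·√(n/2) = 0.99 × √(22/2) = 3.2835
One-sided α = 0.005 → critical value z_{0.005} = 2.576.
Power = Φ(δ − 2.576) = Φ(0.708) = 0.7604.
Type II error: β = 1 − power = 1 − 0.7604 = 0.2396.

β ≈ 0.240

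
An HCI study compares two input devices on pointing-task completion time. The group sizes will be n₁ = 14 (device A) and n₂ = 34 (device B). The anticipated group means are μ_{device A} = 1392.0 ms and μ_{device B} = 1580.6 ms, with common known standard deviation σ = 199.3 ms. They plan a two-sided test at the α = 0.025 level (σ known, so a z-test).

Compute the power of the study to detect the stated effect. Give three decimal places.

Power ≈ 0.770

Standardized effect: d = |μ_{device A} − μ_{device B}| / σ = |1392.0 − 1580.6| / 199.3 = 0.9463
Noncentrality parameter: δ = d / √(1/n₁ + 1/n₂) = 0.9463 / √(1/14 + 1/34) = 2.9800
Critical value for a two-sided test at α = 0.025: z_{α/2} = 2.241.
Power = Φ(δ − 2.241) + Φ(−δ − 2.241) = Φ(0.739) + Φ(-5.221) = 0.7699 + 0.0000 = 0.7699.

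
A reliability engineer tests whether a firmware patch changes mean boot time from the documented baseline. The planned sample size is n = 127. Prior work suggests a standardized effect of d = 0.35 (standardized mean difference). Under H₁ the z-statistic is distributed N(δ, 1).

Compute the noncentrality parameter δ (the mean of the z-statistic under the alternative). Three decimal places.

The noncentrality parameter scales effect size by the design's sample-size factor: δ = d·√n = 0.35 × √127 = 3.9443

δ ≈ 3.944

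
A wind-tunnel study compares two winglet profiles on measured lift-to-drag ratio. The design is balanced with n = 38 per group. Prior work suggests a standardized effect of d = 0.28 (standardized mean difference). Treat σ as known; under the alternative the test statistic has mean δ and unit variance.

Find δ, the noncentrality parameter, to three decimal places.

The noncentrality parameter scales effect size by the design's sample-size factor: δ = d·√(n/2) = 0.28 × √(38/2) = 1.2205

δ ≈ 1.220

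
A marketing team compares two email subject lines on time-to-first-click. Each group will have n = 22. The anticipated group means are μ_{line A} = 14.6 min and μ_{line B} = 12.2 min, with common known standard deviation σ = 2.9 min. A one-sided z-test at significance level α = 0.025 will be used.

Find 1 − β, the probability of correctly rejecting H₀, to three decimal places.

Standardized effect: d = |μ_{line A} − μ_{line B}| / σ = |14.6 − 12.2| / 2.9 = 0.8276
Noncentrality parameter: δ = d·√(n/2) = 0.8276 × √(22/2) = 2.7448
One-sided α = 0.025 → critical value z_{0.025} = 1.960.
Power = P(Z > 1.960 − δ) = Φ(0.785) = 0.7837.

Power ≈ 0.784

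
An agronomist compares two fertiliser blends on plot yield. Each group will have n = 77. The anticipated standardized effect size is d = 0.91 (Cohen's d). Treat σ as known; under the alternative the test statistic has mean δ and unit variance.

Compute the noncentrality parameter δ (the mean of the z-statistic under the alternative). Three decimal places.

δ ≈ 5.646

δ = d·√(n/2) = 0.91 × √(77/2) = 5.6464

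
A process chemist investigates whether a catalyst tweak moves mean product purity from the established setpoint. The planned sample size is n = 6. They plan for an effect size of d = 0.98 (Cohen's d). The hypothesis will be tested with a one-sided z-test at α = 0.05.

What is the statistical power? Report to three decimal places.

Power ≈ 0.775

Noncentrality parameter: δ = d·√n = 0.98 × √6 = 2.4005
Critical value for a one-sided test at α = 0.05: z_α = 1.645.
Power = Φ(δ − 1.645) = Φ(0.756) = 0.7751.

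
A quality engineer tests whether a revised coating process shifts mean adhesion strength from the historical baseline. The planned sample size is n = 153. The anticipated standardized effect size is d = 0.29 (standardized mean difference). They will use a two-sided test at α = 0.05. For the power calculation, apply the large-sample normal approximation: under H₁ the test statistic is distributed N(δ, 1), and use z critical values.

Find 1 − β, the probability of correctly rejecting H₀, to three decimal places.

Power ≈ 0.948

Noncentrality parameter: δ = d·√n = 0.29 × √153 = 3.5871
Two-sided α = 0.05 → critical value z_{0.025} = 1.960.
Power = Φ(δ − 1.960) + Φ(−δ − 1.960) = Φ(1.627) + Φ(-5.547) = 0.9481 + 0.0000 = 0.9481.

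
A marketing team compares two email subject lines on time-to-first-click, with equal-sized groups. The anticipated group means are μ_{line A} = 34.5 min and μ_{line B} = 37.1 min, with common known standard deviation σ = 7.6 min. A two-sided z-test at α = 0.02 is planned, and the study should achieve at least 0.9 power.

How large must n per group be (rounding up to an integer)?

n = 223 per group

Standardized effect: d = |μ_{line A} − μ_{line B}| / σ = |34.5 − 37.1| / 7.6 = 0.3421
Set Φ(δ − 2.326) = 0.9; then δ − 2.326 = Φ⁻¹(0.9) = 1.282, giving δ = 3.608.
(Ignoring the negligible lower-tail rejection probability gives the usual closed-form inversion.)
δ = d·√(n/2) ⇒ n = 2(δ/d)² = 2 × (3.608 / 0.3421)² = 222.44.
Round up to the next whole unit.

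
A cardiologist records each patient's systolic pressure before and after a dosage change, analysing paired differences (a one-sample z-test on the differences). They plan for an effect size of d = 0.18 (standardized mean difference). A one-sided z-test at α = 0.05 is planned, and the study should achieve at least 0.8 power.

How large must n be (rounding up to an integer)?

n = 191

For power 0.8 need Φ(δ − z_{0.05}) = 0.8, so δ = z_{0.05} + z_{0.20} = 1.645 + 0.842 = 2.486.
δ = d·√n ⇒ n = (δ/d)² = (2.486 / 0.18)² = 190.82.
Round up to the next whole unit.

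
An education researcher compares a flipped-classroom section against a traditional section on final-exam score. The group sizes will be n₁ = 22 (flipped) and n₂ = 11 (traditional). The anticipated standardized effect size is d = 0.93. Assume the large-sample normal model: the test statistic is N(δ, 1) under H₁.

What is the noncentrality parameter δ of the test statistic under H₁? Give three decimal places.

The noncentrality parameter scales effect size by the design's sample-size factor: δ = d / √(1/n₁ + 1/n₂) = 0.93 / √(1/22 + 1/11) = 2.5185

δ ≈ 2.518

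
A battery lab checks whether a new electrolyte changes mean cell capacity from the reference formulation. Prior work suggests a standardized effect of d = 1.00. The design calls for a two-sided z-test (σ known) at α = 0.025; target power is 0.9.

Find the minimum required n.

Set Φ(δ − 2.241) = 0.9; then δ − 2.241 = Φ⁻¹(0.9) = 1.282, giving δ = 3.523.
(Ignoring the negligible lower-tail rejection probability gives the usual closed-form inversion.)
δ = d·√n ⇒ n = (δ/d)² = (3.523 / 1.00)² = 12.41.
Rounding up, n = 13.

n = 13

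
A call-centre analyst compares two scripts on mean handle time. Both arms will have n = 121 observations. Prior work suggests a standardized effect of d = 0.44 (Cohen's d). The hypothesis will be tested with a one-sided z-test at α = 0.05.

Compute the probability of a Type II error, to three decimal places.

Noncentrality parameter: δ = d·√(n/2) = 0.44 × √(121/2) = 3.4224
One-sided α = 0.05 → critical value z_{0.05} = 1.645.
Power = Φ(δ − 1.645) = Φ(1.778) = 0.9623.
Type II error: β = 1 − power = 1 − 0.9623 = 0.0377.

β ≈ 0.038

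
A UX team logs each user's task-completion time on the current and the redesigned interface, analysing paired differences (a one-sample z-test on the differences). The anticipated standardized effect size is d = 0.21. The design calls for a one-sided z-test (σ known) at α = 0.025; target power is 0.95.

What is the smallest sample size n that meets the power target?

n = 295

For power 0.95 need Φ(δ − z_{0.025}) = 0.95, so δ = z_{0.025} + z_{0.05} = 1.960 + 1.645 = 3.605.
δ = d·√n ⇒ n = (δ/d)² = (3.605 / 0.21)² = 294.66.
Rounding up, n = 295.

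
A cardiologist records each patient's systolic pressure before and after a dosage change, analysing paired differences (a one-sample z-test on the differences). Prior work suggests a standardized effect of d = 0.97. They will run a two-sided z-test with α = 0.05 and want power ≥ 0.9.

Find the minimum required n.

Set Φ(δ − 1.960) = 0.9; then δ − 1.960 = Φ⁻¹(0.9) = 1.282, giving δ = 3.242.
(The Φ(−δ − z_{α/2}) term is vanishingly small for δ > 0 and is dropped in the standard sample-size formula.)
δ = d·√n ⇒ n = (δ/d)² = (3.242 / 0.97)² = 11.17.
Round up to the next whole unit.

n = 12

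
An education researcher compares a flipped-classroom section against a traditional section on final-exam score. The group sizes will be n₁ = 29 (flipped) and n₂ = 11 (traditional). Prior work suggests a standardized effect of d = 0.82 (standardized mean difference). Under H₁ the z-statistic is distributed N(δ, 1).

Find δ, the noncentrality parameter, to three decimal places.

δ ≈ 2.316

δ = d / √(1/n₁ + 1/n₂) = 0.82 / √(1/29 + 1/11) = 2.3157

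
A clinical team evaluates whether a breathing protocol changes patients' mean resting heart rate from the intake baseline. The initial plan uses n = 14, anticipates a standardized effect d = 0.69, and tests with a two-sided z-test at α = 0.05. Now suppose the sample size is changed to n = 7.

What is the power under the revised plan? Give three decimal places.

With n = 7: δ = d·√n = 0.69 × √7 = 1.8256. Critical value z_{0.025} = 1.960.
Revised power = Φ(δ − 1.960) + Φ(−δ − 1.960) = Φ(-0.134) + Φ(-3.786) = 0.4465 + 0.0001 = 0.4466.

Power ≈ 0.447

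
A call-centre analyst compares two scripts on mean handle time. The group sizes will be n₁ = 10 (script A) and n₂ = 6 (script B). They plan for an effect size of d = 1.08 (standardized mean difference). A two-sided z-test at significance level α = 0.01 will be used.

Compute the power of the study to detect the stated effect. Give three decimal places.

Power ≈ 0.314

Noncentrality parameter: λ = d / √(1/n₁ + 1/n₂) = 1.08 / √(1/10 + 1/6) = 2.0914
Critical value for a two-sided test at α = 0.01: z_{α/2} = 2.576.
Power = Φ(λ − 2.576) + Φ(−λ − 2.576) = Φ(-0.484) + Φ(-4.667) = 0.3140 + 0.0000 = 0.3140.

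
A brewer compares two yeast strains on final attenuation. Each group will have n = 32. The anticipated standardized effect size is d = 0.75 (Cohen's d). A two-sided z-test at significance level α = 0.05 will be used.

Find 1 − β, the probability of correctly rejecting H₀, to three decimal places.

Noncentrality parameter: δ = d·√(n/2) = 0.75 × √(32/2) = 3.0000
Two-sided α = 0.05 → critical value z_{0.025} = 1.960.
Power = Φ(δ − 1.960) + Φ(−δ − 1.960) = Φ(1.040) + Φ(-4.960) = 0.8508 + 0.0000 = 0.8508.

Power ≈ 0.851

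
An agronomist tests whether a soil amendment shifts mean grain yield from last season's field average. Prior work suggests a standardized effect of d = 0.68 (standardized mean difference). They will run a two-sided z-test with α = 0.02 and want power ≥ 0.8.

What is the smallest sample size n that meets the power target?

n = 22

Set Φ(δ − 2.326) = 0.8; then δ − 2.326 = Φ⁻¹(0.8) = 0.842, giving δ = 3.168.
(For δ > 0 the lower-tail rejection region contributes negligibly to power, so the one-term inversion is standard.)
δ = d·√n ⇒ n = (δ/d)² = (3.168 / 0.68)² = 21.70.
Rounding up, n = 22.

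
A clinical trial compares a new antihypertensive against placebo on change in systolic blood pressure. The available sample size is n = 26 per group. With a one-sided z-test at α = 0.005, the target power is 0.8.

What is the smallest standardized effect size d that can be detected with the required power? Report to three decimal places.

d ≈ 0.948

Required noncentrality: δ = z_{0.005} + z_{0.20} = 2.576 + 0.842 = 3.417.
δ = d·√(n/2) ⇒ d = δ/√(n/2) = 3.417/√(26/2) = 0.9478.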